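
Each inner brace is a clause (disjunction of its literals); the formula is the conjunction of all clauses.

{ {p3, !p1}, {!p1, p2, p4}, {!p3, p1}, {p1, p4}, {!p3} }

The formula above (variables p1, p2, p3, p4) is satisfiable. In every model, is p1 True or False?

Suppose p1 = true.
From the singleton clause (p3), p3 = true.
That conflicts with the unit clause (!p3).
So every satisfying assignment has p1 = False.

False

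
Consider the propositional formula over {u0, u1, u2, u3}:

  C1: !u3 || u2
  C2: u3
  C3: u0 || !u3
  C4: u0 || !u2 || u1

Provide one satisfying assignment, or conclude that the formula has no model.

u0=true; u1=false; u2=true; u3=true

The clause (u3) is unit, so u3 = true.
The clause (u2) is unit, so u2 = true.
The clause (u0) is unit, so u0 = true.
All clauses hold; u1 can take either value.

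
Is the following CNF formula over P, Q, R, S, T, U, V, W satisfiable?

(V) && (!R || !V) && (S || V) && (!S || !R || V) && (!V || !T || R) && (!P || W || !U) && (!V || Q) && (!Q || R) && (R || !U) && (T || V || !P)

No

Unit clause (V) forces V = true.
Unit clause (!R) forces R = false.
Unit clause (!T) forces T = false.
Unit clause (Q) forces Q = true.
But (!Q) is also a unit clause — contradiction.
No assignment satisfies every clause.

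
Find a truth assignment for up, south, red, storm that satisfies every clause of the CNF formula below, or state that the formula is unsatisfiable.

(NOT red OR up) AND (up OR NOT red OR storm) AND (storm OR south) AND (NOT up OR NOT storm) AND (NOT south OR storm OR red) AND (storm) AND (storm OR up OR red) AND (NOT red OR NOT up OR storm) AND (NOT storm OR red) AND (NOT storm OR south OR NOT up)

UNSATISFIABLE

Unit clause (storm) forces storm = true.
Unit clause (NOT up) forces up = false.
Unit clause (NOT red) forces red = false.
But (red) is also a unit clause — contradiction.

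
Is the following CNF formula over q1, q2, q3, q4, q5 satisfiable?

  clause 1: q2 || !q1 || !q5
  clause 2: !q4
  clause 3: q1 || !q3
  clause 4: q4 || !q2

From the singleton clause (!q4), q4 = false.
From the singleton clause (!q2), q2 = false.
Branch on q1: set q1 = true.
From the singleton clause (!q5), q5 = false.
All clauses hold; q3 can take either value.
A satisfying assignment: q1: true, q2: false, q3: true, q4: false, q5: false.

Yes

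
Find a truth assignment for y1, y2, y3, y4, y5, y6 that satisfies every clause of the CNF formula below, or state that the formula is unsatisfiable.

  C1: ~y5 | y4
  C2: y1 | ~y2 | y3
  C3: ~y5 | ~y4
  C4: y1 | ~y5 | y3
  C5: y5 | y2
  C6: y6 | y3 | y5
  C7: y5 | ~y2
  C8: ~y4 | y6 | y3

Try y5 = 0.
The clause (y2) is unit, so y2 = 1.
That conflicts with the unit clause (~y2).
That branch fails; take y5 = 1 instead.
The clause (y4) is unit, so y4 = 1.
That conflicts with the unit clause (~y4).
Neither y5 = 1 nor y5 = 0 works.

UNSATISFIABLE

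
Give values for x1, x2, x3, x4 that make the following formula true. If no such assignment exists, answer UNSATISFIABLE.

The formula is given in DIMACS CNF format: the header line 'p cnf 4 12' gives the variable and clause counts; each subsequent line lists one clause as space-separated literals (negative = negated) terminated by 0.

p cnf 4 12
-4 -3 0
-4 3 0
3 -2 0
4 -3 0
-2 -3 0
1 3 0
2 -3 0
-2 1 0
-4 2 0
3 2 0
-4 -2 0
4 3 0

Branch on x4: set x4 = False.
(¬x3) alone gives x3 = False.
Now (x3) is unsatisfied and unit — conflict.
That branch fails; take x4 = True instead.
(¬x3) alone gives x3 = False.
Now (x3) is unsatisfied and unit — conflict.
Both values of x4 lead to a conflict.

UNSATISFIABLE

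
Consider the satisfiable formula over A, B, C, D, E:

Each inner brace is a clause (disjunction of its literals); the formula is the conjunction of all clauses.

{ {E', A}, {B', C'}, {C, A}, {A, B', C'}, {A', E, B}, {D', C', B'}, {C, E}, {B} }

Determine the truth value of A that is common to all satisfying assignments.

True

Suppose A = 0.
From the singleton clause (E'), E = 0.
From the singleton clause (C), C = 1.
From the singleton clause (B'), B = 0.
But (B) is also a unit clause — contradiction.
So every satisfying assignment has A = True.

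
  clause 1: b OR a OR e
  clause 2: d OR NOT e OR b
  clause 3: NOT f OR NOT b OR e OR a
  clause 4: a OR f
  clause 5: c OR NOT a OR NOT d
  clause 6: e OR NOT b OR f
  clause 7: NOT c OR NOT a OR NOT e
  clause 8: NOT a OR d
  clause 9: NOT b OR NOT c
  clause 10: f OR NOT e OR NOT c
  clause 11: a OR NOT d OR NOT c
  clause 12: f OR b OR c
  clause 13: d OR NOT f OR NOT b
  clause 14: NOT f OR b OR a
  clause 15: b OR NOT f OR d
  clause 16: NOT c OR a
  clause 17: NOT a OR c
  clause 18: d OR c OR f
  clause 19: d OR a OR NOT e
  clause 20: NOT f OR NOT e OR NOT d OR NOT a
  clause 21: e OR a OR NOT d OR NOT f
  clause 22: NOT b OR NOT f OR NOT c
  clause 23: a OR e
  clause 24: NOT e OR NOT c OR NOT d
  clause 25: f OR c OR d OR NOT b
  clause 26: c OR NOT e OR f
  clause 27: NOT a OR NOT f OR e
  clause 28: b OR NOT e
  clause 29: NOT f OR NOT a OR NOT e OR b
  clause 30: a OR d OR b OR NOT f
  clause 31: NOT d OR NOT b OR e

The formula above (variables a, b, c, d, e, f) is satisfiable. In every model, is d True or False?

True

Suppose d = false.
From the singleton clause (NOT a), a = false.
From the singleton clause (f), f = true.
From the singleton clause (NOT b), b = false.
That conflicts with the unit clause (b).
So every satisfying assignment has d = True.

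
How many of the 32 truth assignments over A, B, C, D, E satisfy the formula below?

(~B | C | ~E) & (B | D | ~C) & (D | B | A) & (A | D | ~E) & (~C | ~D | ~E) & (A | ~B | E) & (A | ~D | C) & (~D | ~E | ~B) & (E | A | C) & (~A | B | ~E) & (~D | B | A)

There are 2^5 = 32 truth assignments over (A, B, C, D, E).
Split on C. With C = 1, the clauses containing C are satisfied and ~C drops from the rest; 4 of the 2^4 = 16 assignments to the other variables satisfy what remains.
With C = 0, by the same count on the reduced clause set, 4 assignments work.
(One model: A=T, B=F, C=F, D=F, E=F.)
Total: 4 + 4 = 8.

8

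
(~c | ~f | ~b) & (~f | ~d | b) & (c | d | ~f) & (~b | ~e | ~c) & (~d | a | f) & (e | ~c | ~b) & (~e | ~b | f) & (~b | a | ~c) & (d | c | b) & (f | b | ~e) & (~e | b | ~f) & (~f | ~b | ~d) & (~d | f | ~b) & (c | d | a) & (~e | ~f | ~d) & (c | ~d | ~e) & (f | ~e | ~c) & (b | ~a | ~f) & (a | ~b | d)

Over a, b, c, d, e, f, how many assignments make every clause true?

There are 2^6 = 64 truth assignments over (a, b, c, d, e, f).
Split on f. With f = 1, the clauses containing f are satisfied and ~f drops from the rest; 1 of the 2^5 = 32 assignments to the other variables satisfy what remains.
With f = 0, by the same count on the reduced clause set, 5 assignments work.
Total: 1 + 5 = 6.

6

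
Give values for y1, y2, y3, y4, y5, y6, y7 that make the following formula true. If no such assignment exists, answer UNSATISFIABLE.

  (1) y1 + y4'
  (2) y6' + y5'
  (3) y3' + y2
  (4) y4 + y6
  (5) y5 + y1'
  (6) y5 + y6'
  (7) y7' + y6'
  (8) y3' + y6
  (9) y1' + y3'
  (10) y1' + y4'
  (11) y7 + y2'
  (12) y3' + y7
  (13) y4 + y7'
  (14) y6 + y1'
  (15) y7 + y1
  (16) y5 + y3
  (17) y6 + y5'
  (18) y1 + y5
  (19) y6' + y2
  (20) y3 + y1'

Branch on y1: set y1 = 1.
(y5) alone gives y5 = 1.
(y6') alone gives y6 = 0.
That conflicts with the unit clause (y6).
That branch fails; take y1 = 0 instead.
(y4') alone gives y4 = 0.
(y6) alone gives y6 = 1.
(y5') alone gives y5 = 0.
That conflicts with the unit clause (y5).
Neither y1 = 1 nor y1 = 0 works.

UNSATISFIABLE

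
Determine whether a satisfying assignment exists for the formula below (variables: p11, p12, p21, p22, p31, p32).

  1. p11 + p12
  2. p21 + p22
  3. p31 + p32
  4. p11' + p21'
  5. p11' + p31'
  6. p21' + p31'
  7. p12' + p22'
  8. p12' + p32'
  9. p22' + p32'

No

Suppose p11 = 1.
(p21') alone gives p21 = 0.
(p22) alone gives p22 = 1.
(p31') alone gives p31 = 0.
(p32) alone gives p32 = 1.
That conflicts with the unit clause (p32').
So p11 must be the other value — set p11 = 0.
(p12) alone gives p12 = 1.
(p22') alone gives p22 = 0.
(p21) alone gives p21 = 1.
(p31') alone gives p31 = 0.
(p32) alone gives p32 = 1.
That conflicts with the unit clause (p32').
Either choice for p11 ends in contradiction.
No assignment satisfies every clause.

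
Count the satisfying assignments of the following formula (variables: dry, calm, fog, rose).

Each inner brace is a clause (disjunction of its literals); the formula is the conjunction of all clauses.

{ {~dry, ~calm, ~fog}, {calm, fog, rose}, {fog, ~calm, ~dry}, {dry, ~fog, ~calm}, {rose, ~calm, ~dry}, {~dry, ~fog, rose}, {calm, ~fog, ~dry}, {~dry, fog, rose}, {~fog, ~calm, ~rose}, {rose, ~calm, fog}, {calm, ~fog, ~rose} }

There are 2^4 = 16 truth assignments over (dry, calm, fog, rose).
Check each against the 11 clauses (columns in the order dry, calm, fog, rose):
  F F F F  ✗ fails (calm | fog | rose)
  F F F T  ✓ satisfies all
  F F T F  ✓ satisfies all
  F F T T  ✗ fails (calm | ~fog | ~rose)
  F T F F  ✗ fails (rose | ~calm | fog)
  F T F T  ✓ satisfies all
  F T T F  ✗ fails (dry | ~fog | ~calm)
  F T T T  ✗ fails (dry | ~fog | ~calm)
  T F F F  ✗ fails (calm | fog | rose)
  T F F T  ✓ satisfies all
  T F T F  ✗ fails (~dry | ~fog | rose)
  T F T T  ✗ fails (calm | ~fog | ~dry)
  T T F F  ✗ fails (fog | ~calm | ~dry)
  T T F T  ✗ fails (fog | ~calm | ~dry)
  T T T F  ✗ fails (~dry | ~calm | ~fog)
  T T T T  ✗ fails (~dry | ~calm | ~fog)
4 of the 16 rows are models.

4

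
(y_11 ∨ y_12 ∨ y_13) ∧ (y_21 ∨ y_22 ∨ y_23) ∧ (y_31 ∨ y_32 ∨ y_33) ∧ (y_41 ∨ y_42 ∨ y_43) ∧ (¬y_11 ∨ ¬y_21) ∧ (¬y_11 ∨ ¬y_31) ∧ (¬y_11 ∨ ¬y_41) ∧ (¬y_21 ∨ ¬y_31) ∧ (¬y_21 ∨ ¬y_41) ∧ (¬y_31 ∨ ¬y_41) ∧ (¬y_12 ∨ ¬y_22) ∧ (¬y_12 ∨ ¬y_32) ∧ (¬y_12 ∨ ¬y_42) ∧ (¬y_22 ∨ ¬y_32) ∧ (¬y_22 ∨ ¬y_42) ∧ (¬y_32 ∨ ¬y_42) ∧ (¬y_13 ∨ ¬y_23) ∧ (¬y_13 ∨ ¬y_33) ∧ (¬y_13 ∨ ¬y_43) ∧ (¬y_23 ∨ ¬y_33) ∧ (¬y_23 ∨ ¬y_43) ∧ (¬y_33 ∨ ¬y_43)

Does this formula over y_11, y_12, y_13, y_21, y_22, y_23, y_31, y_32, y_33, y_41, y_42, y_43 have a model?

Try y_11 = False.
Try y_12 = True.
From the singleton clause (¬y_22), y_22 = False.
From the singleton clause (¬y_32), y_32 = False.
From the singleton clause (¬y_42), y_42 = False.
Try y_21 = True.
From the singleton clause (¬y_31), y_31 = False.
From the singleton clause (y_33), y_33 = True.
From the singleton clause (¬y_41), y_41 = False.
From the singleton clause (y_43), y_43 = True.
But (¬y_43) is also a unit clause — contradiction.
Backtrack on y_21: now try y_21 = False.
From the singleton clause (y_23), y_23 = True.
From the singleton clause (¬y_13), y_13 = False.
From the singleton clause (¬y_33), y_33 = False.
From the singleton clause (y_31), y_31 = True.
From the singleton clause (¬y_41), y_41 = False.
From the singleton clause (y_43), y_43 = True.
But (¬y_43) is also a unit clause — contradiction.
Neither y_21 = True nor y_21 = False works.
Backtrack on y_12: now try y_12 = False.
From the singleton clause (y_13), y_13 = True.
From the singleton clause (¬y_23), y_23 = False.
From the singleton clause (¬y_33), y_33 = False.
From the singleton clause (¬y_43), y_43 = False.
Try y_21 = True.
From the singleton clause (¬y_31), y_31 = False.
From the singleton clause (y_32), y_32 = True.
From the singleton clause (¬y_41), y_41 = False.
From the singleton clause (y_42), y_42 = True.
But (¬y_42) is also a unit clause — contradiction.
Backtrack on y_21: now try y_21 = False.
From the singleton clause (y_22), y_22 = True.
From the singleton clause (¬y_32), y_32 = False.
From the singleton clause (y_31), y_31 = True.
From the singleton clause (¬y_41), y_41 = False.
From the singleton clause (y_42), y_42 = True.
But (¬y_42) is also a unit clause — contradiction.
Neither y_21 = True nor y_21 = False works.
Neither y_12 = True nor y_12 = False works.
Backtrack on y_11: now try y_11 = True.
From the singleton clause (¬y_21), y_21 = False.
From the singleton clause (¬y_31), y_31 = False.
From the singleton clause (¬y_41), y_41 = False.
Try y_22 = True.
From the singleton clause (¬y_12), y_12 = False.
From the singleton clause (¬y_32), y_32 = False.
From the singleton clause (y_33), y_33 = True.
From the singleton clause (¬y_42), y_42 = False.
From the singleton clause (y_43), y_43 = True.
But (¬y_43) is also a unit clause — contradiction.
Backtrack on y_22: now try y_22 = False.
From the singleton clause (y_23), y_23 = True.
From the singleton clause (¬y_13), y_13 = False.
From the singleton clause (¬y_33), y_33 = False.
From the singleton clause (y_32), y_32 = True.
From the singleton clause (¬y_12), y_12 = False.
From the singleton clause (¬y_42), y_42 = False.
From the singleton clause (y_43), y_43 = True.
But (¬y_43) is also a unit clause — contradiction.
Neither y_22 = True nor y_22 = False works.
Neither y_11 = True nor y_11 = False works.
No assignment satisfies every clause.

Unsatisfiable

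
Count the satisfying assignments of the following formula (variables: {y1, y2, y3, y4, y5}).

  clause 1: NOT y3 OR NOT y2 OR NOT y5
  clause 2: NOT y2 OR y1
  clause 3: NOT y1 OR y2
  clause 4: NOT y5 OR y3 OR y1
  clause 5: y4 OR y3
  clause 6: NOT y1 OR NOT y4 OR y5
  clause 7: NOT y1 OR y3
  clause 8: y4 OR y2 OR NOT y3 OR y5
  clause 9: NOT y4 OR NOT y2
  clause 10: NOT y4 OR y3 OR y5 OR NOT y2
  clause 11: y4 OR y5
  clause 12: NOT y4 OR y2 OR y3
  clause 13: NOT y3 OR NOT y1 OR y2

3

There are 2^5 = 32 truth assignments over (y1, y2, y3, y4, y5).
Split on y3. With y3 = true, the clauses containing y3 are satisfied and NOT y3 drops from the rest; 3 of the 2^4 = 16 assignments to the other variables satisfy what remains.
With y3 = false, by the same count on the reduced clause set, 0 assignments work.
(One model: y1=F, y2=F, y3=T, y4=F, y5=T.)
Total: 3 + 0 = 3.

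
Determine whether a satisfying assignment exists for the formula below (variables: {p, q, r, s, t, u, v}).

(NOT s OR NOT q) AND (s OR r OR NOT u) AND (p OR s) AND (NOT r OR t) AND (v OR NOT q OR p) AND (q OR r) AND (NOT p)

Yes

From the singleton clause (NOT p), p = false.
From the singleton clause (s), s = true.
From the singleton clause (NOT q), q = false.
From the singleton clause (r), r = true.
From the singleton clause (t), t = true.
No clause remains; u, v are free.
A satisfying assignment: p=false; q=false; r=true; s=true; t=true; u=false; v=false.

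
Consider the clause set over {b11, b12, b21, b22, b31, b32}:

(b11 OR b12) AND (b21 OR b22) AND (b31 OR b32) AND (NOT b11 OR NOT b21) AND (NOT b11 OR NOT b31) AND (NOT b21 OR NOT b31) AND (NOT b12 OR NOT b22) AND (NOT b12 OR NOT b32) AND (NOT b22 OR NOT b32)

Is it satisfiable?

Branch on b11: set b11 = true.
(NOT b21) alone gives b21 = false.
(b22) alone gives b22 = true.
(NOT b31) alone gives b31 = false.
(b32) alone gives b32 = true.
But (NOT b32) is also a unit clause — contradiction.
That branch fails; take b11 = false instead.
(b12) alone gives b12 = true.
(NOT b22) alone gives b22 = false.
(b21) alone gives b21 = true.
(NOT b31) alone gives b31 = false.
(b32) alone gives b32 = true.
But (NOT b32) is also a unit clause — contradiction.
Either choice for b11 ends in contradiction.
No assignment satisfies every clause.

No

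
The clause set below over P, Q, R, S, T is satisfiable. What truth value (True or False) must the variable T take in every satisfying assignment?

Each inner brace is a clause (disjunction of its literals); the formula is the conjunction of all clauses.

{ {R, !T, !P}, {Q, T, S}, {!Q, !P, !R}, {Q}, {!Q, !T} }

Suppose T = true.
From the singleton clause (Q), Q = true.
But (!Q) is also a unit clause — contradiction.
So every satisfying assignment has T = False.

False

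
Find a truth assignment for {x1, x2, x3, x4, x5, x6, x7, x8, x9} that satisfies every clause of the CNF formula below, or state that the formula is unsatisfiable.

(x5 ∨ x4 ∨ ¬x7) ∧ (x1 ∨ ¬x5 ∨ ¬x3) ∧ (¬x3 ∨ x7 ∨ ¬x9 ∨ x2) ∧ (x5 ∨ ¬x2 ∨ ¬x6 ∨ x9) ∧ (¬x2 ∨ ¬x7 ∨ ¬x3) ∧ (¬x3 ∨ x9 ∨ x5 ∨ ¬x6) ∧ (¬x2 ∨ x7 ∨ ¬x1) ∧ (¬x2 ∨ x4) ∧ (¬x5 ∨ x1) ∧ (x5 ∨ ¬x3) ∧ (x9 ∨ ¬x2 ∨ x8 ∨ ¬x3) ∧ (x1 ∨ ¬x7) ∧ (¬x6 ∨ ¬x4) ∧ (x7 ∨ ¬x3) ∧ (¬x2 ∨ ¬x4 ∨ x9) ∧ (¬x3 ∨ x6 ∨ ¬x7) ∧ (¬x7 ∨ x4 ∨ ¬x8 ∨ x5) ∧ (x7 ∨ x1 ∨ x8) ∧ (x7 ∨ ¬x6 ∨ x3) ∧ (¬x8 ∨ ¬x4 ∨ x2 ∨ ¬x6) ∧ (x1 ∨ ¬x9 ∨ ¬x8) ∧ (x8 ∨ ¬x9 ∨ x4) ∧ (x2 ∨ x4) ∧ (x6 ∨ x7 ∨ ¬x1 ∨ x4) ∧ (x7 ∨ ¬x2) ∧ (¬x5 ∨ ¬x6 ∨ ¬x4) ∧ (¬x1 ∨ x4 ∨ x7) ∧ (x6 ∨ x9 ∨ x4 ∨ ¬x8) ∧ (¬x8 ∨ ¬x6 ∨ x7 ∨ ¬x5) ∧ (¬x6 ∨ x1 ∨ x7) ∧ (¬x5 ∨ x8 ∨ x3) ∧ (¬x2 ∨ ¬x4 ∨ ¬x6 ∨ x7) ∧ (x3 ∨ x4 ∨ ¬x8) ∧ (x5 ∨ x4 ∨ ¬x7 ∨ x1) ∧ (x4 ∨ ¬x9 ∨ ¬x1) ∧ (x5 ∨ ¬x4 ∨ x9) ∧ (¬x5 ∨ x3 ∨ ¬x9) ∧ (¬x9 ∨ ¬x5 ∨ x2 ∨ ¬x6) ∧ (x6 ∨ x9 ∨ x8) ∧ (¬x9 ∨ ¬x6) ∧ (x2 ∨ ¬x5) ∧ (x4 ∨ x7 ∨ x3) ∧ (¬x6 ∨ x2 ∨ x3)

Case x2 = False:
From the singleton clause (x4), x4 = True.
From the singleton clause (¬x6), x6 = False.
From the singleton clause (¬x5), x5 = False.
From the singleton clause (¬x3), x3 = False.
From the singleton clause (x9), x9 = True.
Case x1 = True:
Every clause is now satisfied; x7, x8 are unconstrained.

x1 ↦ True; x2 ↦ False; x3 ↦ False; x4 ↦ True; x5 ↦ False; x6 ↦ False; x7 ↦ False; x8 ↦ False; x9 ↦ True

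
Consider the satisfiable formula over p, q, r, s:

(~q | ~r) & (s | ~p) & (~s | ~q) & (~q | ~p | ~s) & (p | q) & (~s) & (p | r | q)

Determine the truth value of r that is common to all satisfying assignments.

False

Suppose r = 1.
From the singleton clause (~q), q = 0.
From the singleton clause (p), p = 1.
From the singleton clause (s), s = 1.
Now (~s) is unsatisfied and unit — conflict.
So every satisfying assignment has r = False.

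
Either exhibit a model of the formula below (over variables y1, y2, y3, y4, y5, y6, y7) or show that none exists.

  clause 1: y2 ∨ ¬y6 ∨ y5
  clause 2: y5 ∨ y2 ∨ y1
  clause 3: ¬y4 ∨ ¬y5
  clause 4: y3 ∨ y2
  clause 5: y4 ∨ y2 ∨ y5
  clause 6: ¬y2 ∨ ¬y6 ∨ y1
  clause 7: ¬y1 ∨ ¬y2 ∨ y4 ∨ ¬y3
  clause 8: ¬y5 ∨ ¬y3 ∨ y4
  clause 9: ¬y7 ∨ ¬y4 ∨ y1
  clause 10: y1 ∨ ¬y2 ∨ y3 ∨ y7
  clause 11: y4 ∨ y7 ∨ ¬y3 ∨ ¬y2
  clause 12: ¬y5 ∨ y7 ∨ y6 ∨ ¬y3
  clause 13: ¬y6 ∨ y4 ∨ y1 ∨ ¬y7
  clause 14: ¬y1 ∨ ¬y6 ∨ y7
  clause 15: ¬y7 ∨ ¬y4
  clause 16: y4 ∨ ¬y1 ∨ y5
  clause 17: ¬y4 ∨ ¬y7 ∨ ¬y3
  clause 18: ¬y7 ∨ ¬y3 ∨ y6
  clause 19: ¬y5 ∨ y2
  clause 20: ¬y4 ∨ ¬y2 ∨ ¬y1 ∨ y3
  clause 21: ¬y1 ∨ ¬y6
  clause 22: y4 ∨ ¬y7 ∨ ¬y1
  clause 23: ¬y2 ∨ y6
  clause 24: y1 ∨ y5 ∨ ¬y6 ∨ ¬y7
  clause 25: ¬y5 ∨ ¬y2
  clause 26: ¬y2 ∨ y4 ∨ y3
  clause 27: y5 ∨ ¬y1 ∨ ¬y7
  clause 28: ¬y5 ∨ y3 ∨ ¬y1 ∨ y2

y1 ↦ True, y2 ↦ False, y3 ↦ True, y4 ↦ True, y5 ↦ False, y6 ↦ False, y7 ↦ False

Branch on y4: set y4 = True.
Unit clause (¬y5) forces y5 = False.
Unit clause (¬y7) forces y7 = False.
Branch on y2: set y2 = False.
Unit clause (¬y6) forces y6 = False.
Unit clause (y1) forces y1 = True.
Unit clause (y3) forces y3 = True.
This assignment satisfies each clause.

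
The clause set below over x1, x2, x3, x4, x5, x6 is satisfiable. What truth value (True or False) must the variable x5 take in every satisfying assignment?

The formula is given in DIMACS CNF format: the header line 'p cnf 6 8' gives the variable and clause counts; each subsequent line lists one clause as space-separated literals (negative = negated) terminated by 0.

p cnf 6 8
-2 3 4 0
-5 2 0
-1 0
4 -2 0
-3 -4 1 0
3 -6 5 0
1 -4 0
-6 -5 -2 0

Suppose x5 = True.
Unit clause (x2) forces x2 = True.
Unit clause (¬x1) forces x1 = False.
Unit clause (x4) forces x4 = True.
That conflicts with the unit clause (¬x4).
So every satisfying assignment has x5 = False.

False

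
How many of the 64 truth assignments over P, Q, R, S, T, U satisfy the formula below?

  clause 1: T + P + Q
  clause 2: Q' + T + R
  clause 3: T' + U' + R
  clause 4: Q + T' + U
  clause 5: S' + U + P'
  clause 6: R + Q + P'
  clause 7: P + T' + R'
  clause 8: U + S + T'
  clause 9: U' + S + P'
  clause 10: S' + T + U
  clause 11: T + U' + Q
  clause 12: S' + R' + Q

There are 2^6 = 64 truth assignments over (P, Q, R, S, T, U).
Split on Q. With Q = 1, the clauses containing Q are satisfied and Q' drops from the rest; 7 of the 2^5 = 32 assignments to the other variables satisfy what remains.
With Q = 0, by the same count on the reduced clause set, 1 assignment works.
Total: 7 + 1 = 8.

8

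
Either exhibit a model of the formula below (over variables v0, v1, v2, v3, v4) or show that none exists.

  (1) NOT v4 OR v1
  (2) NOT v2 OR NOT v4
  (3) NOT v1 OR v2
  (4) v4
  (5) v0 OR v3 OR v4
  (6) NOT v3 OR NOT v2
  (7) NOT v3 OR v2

From the singleton clause (v4), v4 = true.
From the singleton clause (v1), v1 = true.
From the singleton clause (NOT v2), v2 = false.
Now (v2) is unsatisfied and unit — conflict.

UNSATISFIABLE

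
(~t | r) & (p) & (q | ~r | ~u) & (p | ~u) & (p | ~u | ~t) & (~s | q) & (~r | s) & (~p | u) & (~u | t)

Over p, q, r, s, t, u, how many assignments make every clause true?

1

There are 2^6 = 64 truth assignments over (p, q, r, s, t, u).
Split on s. With s = 1, the clauses containing s are satisfied and ~s drops from the rest; 1 of the 2^5 = 32 assignments to the other variables satisfy what remains.
With s = 0, by the same count on the reduced clause set, 0 assignments work.
(One model: p=T, q=T, r=T, s=T, t=T, u=T.)
Total: 1 + 0 = 1.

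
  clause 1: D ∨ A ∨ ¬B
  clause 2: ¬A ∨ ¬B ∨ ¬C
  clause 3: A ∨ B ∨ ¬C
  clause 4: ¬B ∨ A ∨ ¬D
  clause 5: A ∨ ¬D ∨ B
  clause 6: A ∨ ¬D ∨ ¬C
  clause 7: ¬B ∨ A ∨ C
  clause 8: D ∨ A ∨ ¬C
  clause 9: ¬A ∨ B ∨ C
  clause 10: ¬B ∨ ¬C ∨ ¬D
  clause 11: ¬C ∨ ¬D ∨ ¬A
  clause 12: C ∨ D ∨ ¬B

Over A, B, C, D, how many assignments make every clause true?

3

There are 2^4 = 16 truth assignments over (A, B, C, D).
Check each against the 12 clauses (columns in the order A, B, C, D):
  F F F F  ✓ satisfies all
  F F F T  ✗ fails (A ∨ ¬D ∨ B)
  F F T F  ✗ fails (A ∨ B ∨ ¬C)
  F F T T  ✗ fails (A ∨ B ∨ ¬C)
  F T F F  ✗ fails (D ∨ A ∨ ¬B)
  F T F T  ✗ fails (¬B ∨ A ∨ ¬D)
  F T T F  ✗ fails (D ∨ A ∨ ¬B)
  F T T T  ✗ fails (¬B ∨ A ∨ ¬D)
  T F F F  ✗ fails (¬A ∨ B ∨ C)
  T F F T  ✗ fails (¬A ∨ B ∨ C)
  T F T F  ✓ satisfies all
  T F T T  ✗ fails (¬C ∨ ¬D ∨ ¬A)
  T T F F  ✗ fails (C ∨ D ∨ ¬B)
  T T F T  ✓ satisfies all
  T T T F  ✗ fails (¬A ∨ ¬B ∨ ¬C)
  T T T T  ✗ fails (¬A ∨ ¬B ∨ ¬C)
3 of the 16 rows are models.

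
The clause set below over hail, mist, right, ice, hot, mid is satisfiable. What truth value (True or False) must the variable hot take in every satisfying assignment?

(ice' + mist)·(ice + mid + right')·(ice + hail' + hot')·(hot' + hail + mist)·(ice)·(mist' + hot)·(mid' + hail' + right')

Suppose hot = 0.
The clause (ice) is unit, so ice = 1.
The clause (mist) is unit, so mist = 1.
Now (mist') is unsatisfied and unit — conflict.
So every satisfying assignment has hot = True.

True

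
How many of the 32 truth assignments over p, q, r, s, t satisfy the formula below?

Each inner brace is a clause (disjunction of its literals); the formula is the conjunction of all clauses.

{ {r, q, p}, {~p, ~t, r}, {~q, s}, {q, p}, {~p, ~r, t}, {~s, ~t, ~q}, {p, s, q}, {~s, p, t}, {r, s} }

4

There are 2^5 = 32 truth assignments over (p, q, r, s, t).
Split on t. With t = 1, the clauses containing t are satisfied and ~t drops from the rest; 2 of the 2^4 = 16 assignments to the other variables satisfy what remains.
With t = 0, by the same count on the reduced clause set, 2 assignments work.
Total: 2 + 2 = 4.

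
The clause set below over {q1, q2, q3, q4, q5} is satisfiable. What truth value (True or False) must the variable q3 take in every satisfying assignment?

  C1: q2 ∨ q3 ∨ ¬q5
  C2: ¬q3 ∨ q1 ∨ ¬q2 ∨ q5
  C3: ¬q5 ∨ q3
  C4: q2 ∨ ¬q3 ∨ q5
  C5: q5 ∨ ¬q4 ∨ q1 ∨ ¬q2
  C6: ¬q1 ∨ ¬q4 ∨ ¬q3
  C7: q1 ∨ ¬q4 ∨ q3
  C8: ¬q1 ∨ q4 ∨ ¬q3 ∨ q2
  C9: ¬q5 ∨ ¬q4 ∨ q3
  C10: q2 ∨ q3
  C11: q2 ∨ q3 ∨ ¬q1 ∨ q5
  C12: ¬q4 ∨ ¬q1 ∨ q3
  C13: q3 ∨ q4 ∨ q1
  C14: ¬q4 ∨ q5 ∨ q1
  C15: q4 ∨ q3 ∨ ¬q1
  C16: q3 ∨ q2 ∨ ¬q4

True

Suppose q3 = False.
From the singleton clause (¬q5), q5 = False.
From the singleton clause (q2), q2 = True.
Suppose q4 = False.
From the singleton clause (q1), q1 = True.
That conflicts with the unit clause (¬q1).
Undo q4 and try q4 = True.
From the singleton clause (q1), q1 = True.
That conflicts with the unit clause (¬q1).
Either choice for q4 ends in contradiction.
So every satisfying assignment has q3 = True.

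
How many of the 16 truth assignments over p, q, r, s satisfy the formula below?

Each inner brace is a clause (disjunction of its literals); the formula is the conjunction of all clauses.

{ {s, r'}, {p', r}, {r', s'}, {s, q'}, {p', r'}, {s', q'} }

2

There are 2^4 = 16 truth assignments over (p, q, r, s).
Split on p. With p = 1, the clauses containing p are satisfied and p' drops from the rest; 0 of the 2^3 = 8 assignments to the other variables satisfy what remains.
With p = 0, by the same count on the reduced clause set, 2 assignments work.
(One model: p=F, q=F, r=F, s=F.)
Total: 0 + 2 = 2.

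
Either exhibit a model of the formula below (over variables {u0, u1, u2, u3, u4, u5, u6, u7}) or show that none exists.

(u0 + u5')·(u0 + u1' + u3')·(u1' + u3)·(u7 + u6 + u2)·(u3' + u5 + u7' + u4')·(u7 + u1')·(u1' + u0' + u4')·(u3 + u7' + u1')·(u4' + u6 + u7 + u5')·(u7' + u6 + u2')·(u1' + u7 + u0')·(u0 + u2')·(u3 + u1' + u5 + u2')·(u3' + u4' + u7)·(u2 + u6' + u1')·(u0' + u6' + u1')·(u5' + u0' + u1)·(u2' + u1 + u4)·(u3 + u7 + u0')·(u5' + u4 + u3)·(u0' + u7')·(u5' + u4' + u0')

u0=0,  u1=0,  u2=0,  u3=1,  u4=0,  u5=0,  u6=1,  u7=0

Suppose u0 = 0.
The clause (u5') is unit, so u5 = 0.
The clause (u2') is unit, so u2 = 0.
Suppose u1 = 0.
Suppose u7 = 0.
The clause (u6) is unit, so u6 = 1.
Suppose u3 = 1.
The clause (u4') is unit, so u4 = 0.
This assignment satisfies each clause.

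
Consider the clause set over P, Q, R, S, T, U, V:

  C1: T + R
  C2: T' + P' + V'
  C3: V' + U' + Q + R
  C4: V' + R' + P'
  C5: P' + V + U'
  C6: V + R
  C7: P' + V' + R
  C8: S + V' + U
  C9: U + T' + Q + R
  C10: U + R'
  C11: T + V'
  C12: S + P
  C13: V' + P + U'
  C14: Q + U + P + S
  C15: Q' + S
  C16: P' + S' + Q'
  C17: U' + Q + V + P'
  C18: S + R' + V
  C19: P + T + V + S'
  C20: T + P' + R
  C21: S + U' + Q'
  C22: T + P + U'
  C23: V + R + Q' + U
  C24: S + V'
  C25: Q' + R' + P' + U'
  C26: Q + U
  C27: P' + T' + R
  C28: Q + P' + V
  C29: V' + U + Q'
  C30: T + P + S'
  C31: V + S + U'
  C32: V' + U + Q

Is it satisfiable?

Yes

Branch on T: set T = 1.
Branch on P: set P = 0.
From the singleton clause (S), S = 1.
Branch on V: set V = 0.
From the singleton clause (R), R = 1.
From the singleton clause (U), U = 1.
Every clause is now satisfied; Q is unconstrained.
A satisfying assignment: P: 0, Q: 1, R: 1, S: 1, T: 1, U: 1, V: 0.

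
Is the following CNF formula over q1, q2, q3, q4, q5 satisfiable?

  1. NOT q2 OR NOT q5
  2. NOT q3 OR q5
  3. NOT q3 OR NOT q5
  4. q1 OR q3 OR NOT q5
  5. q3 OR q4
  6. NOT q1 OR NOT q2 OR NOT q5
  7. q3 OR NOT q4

Try q2 = false.
Try q3 = false.
(q4) alone gives q4 = true.
That conflicts with the unit clause (NOT q4).
That branch fails; take q3 = true instead.
(q5) alone gives q5 = true.
That conflicts with the unit clause (NOT q5).
Either choice for q3 ends in contradiction.
That branch fails; take q2 = true instead.
(NOT q5) alone gives q5 = false.
(NOT q3) alone gives q3 = false.
(q4) alone gives q4 = true.
That conflicts with the unit clause (NOT q4).
Either choice for q2 ends in contradiction.
No assignment satisfies every clause.

No, unsatisfiable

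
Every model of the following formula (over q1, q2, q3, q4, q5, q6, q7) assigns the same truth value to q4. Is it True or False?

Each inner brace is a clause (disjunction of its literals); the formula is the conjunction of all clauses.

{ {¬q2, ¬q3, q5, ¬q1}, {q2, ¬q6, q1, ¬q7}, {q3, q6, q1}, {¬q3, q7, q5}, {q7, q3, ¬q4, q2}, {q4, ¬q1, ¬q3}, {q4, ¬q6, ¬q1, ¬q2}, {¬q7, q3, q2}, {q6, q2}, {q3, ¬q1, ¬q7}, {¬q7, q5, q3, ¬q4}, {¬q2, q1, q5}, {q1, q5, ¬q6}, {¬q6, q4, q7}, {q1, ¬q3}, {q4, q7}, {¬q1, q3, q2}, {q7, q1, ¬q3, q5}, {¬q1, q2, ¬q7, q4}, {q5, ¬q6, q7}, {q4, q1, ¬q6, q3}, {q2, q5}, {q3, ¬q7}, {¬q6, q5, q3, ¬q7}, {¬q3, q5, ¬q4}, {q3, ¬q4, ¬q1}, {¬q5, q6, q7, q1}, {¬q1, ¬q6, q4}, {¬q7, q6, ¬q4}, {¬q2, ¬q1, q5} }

Suppose q4 = False.
The clause (q7) is unit, so q7 = True.
The clause (q3) is unit, so q3 = True.
The clause (¬q1) is unit, so q1 = False.
But (q1) is also a unit clause — contradiction.
So every satisfying assignment has q4 = True.

True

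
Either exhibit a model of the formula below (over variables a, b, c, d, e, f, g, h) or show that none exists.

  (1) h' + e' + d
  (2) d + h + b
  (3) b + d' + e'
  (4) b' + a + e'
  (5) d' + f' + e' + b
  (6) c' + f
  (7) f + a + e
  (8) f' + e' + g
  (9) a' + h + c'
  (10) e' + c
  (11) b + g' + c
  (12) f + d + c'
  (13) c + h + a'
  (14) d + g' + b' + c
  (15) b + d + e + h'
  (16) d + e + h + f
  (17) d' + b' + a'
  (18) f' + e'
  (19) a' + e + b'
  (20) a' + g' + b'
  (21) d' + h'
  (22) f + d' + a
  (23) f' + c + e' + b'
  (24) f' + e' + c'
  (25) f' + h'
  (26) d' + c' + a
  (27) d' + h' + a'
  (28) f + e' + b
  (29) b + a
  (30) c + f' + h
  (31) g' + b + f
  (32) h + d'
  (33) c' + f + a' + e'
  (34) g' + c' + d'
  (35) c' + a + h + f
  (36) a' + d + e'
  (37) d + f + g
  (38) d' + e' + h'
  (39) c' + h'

a=0, b=1, c=1, d=0, e=0, f=1, g=1, h=0

Try c = 1.
Unit clause (f) forces f = 1.
Unit clause (e') forces e = 0.
Unit clause (h') forces h = 0.
Unit clause (a') forces a = 0.
Unit clause (d') forces d = 0.
Unit clause (b) forces b = 1.
All clauses hold; g can take either value.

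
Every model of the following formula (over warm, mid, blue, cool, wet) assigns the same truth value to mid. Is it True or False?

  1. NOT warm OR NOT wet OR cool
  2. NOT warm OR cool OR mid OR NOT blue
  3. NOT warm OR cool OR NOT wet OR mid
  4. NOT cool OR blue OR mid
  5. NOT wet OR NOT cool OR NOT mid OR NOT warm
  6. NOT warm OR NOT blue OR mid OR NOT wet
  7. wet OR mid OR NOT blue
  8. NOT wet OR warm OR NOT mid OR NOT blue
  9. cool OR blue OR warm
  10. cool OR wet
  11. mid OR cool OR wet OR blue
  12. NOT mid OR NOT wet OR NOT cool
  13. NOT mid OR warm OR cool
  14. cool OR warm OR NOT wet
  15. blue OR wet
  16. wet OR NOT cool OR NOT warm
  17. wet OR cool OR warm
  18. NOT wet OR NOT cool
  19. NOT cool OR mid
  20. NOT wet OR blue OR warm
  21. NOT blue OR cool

True

Suppose mid = false.
Unit clause (NOT cool) forces cool = false.
Unit clause (wet) forces wet = true.
Unit clause (NOT warm) forces warm = false.
Now (warm) is unsatisfied and unit — conflict.
So every satisfying assignment has mid = True.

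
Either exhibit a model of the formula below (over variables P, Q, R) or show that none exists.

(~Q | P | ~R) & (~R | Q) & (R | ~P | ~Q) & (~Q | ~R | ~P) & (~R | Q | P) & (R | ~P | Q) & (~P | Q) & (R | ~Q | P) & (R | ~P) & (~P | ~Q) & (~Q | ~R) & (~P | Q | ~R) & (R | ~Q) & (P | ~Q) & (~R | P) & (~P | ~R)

Try R = 0.
The clause (~P) is unit, so P = 0.
The clause (~Q) is unit, so Q = 0.
All clauses are satisfied.

P=0, Q=0, R=0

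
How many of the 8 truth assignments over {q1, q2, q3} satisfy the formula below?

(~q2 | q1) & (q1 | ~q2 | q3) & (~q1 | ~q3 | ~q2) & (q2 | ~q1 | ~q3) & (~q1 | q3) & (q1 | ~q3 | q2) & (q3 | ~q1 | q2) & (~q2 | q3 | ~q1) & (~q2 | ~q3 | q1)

There are 2^3 = 8 truth assignments over (q1, q2, q3).
Check each against the 9 clauses (columns in the order q1, q2, q3):
  F F F  ✓ satisfies all
  F F T  ✗ fails (q1 | ~q3 | q2)
  F T F  ✗ fails (~q2 | q1)
  F T T  ✗ fails (~q2 | q1)
  T F F  ✗ fails (~q1 | q3)
  T F T  ✗ fails (q2 | ~q1 | ~q3)
  T T F  ✗ fails (~q1 | q3)
  T T T  ✗ fails (~q1 | ~q3 | ~q2)
1 of the 8 rows is a model.

1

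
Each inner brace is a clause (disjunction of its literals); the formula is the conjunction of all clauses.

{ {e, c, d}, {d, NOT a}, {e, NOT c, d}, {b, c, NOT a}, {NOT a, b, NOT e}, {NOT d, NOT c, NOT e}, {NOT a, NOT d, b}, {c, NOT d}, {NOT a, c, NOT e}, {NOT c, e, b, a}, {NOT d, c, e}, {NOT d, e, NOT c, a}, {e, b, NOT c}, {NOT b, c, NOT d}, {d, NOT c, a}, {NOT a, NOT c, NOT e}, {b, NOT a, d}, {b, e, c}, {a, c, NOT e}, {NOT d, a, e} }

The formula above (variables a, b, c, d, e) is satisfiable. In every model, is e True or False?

False

Suppose e = true.
Branch on d: set d = true.
Unit clause (NOT c) forces c = false.
Now (c) is unsatisfied and unit — conflict.
Undo d and try d = false.
Unit clause (NOT a) forces a = false.
Unit clause (NOT c) forces c = false.
Now (c) is unsatisfied and unit — conflict.
Both values of d lead to a conflict.
So every satisfying assignment has e = False.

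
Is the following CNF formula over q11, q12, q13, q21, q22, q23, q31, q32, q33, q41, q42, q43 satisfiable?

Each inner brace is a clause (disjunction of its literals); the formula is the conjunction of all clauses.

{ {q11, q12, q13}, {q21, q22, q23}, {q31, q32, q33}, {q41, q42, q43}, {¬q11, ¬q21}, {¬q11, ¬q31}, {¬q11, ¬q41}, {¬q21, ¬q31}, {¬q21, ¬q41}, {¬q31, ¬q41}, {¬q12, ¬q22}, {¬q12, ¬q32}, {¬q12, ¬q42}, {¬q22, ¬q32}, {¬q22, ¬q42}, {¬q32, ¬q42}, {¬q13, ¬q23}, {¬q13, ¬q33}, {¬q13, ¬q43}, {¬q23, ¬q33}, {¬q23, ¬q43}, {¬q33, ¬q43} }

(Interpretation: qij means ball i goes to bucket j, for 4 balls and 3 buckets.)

Case q11 = False:
Case q12 = True:
From the singleton clause (¬q22), q22 = False.
From the singleton clause (¬q32), q32 = False.
From the singleton clause (¬q42), q42 = False.
Case q21 = True:
From the singleton clause (¬q31), q31 = False.
From the singleton clause (q33), q33 = True.
From the singleton clause (¬q41), q41 = False.
From the singleton clause (q43), q43 = True.
But (¬q43) is also a unit clause — contradiction.
So q21 must be the other value — set q21 = False.
From the singleton clause (q23), q23 = True.
From the singleton clause (¬q13), q13 = False.
From the singleton clause (¬q33), q33 = False.
From the singleton clause (q31), q31 = True.
From the singleton clause (¬q41), q41 = False.
From the singleton clause (q43), q43 = True.
But (¬q43) is also a unit clause — contradiction.
Neither q21 = True nor q21 = False works.
So q12 must be the other value — set q12 = False.
From the singleton clause (q13), q13 = True.
From the singleton clause (¬q23), q23 = False.
From the singleton clause (¬q33), q33 = False.
From the singleton clause (¬q43), q43 = False.
Case q21 = True:
From the singleton clause (¬q31), q31 = False.
From the singleton clause (q32), q32 = True.
From the singleton clause (¬q41), q41 = False.
From the singleton clause (q42), q42 = True.
But (¬q42) is also a unit clause — contradiction.
So q21 must be the other value — set q21 = False.
From the singleton clause (q22), q22 = True.
From the singleton clause (¬q32), q32 = False.
From the singleton clause (q31), q31 = True.
From the singleton clause (¬q41), q41 = False.
From the singleton clause (q42), q42 = True.
But (¬q42) is also a unit clause — contradiction.
Neither q21 = True nor q21 = False works.
Neither q12 = True nor q12 = False works.
So q11 must be the other value — set q11 = True.
From the singleton clause (¬q21), q21 = False.
From the singleton clause (¬q31), q31 = False.
From the singleton clause (¬q41), q41 = False.
Case q22 = True:
From the singleton clause (¬q12), q12 = False.
From the singleton clause (¬q32), q32 = False.
From the singleton clause (q33), q33 = True.
From the singleton clause (¬q42), q42 = False.
From the singleton clause (q43), q43 = True.
But (¬q43) is also a unit clause — contradiction.
So q22 must be the other value — set q22 = False.
From the singleton clause (q23), q23 = True.
From the singleton clause (¬q13), q13 = False.
From the singleton clause (¬q33), q33 = False.
From the singleton clause (q32), q32 = True.
From the singleton clause (¬q12), q12 = False.
From the singleton clause (¬q42), q42 = False.
From the singleton clause (q43), q43 = True.
But (¬q43) is also a unit clause — contradiction.
Neither q22 = True nor q22 = False works.
Neither q11 = True nor q11 = False works.
No assignment satisfies every clause.

Unsatisfiable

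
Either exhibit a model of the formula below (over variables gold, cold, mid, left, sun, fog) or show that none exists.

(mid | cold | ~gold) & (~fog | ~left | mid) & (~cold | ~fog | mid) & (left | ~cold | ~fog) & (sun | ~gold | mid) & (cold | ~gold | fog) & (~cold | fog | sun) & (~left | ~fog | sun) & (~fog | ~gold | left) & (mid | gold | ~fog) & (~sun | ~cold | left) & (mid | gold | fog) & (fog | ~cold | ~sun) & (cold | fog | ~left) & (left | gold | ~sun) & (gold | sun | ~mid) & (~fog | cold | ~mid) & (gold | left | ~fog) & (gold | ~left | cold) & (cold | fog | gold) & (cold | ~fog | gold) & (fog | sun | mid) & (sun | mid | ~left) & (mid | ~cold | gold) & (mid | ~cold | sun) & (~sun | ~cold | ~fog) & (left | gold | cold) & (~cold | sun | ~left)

UNSATISFIABLE

Branch on mid: set mid = 1.
Branch on gold: set gold = 1.
Branch on cold: set cold = 1.
Branch on left: set left = 1.
From the singleton clause (sun), sun = 1.
From the singleton clause (fog), fog = 1.
Now (~fog) is unsatisfied and unit — conflict.
Backtrack on left: now try left = 0.
From the singleton clause (~fog), fog = 0.
From the singleton clause (sun), sun = 1.
Now (~sun) is unsatisfied and unit — conflict.
Both values of left lead to a conflict.
Backtrack on cold: now try cold = 0.
From the singleton clause (fog), fog = 1.
Now (~fog) is unsatisfied and unit — conflict.
Both values of cold lead to a conflict.
Backtrack on gold: now try gold = 0.
From the singleton clause (sun), sun = 1.
From the singleton clause (left), left = 1.
From the singleton clause (cold), cold = 1.
From the singleton clause (fog), fog = 1.
Now (~fog) is unsatisfied and unit — conflict.
Both values of gold lead to a conflict.
Backtrack on mid: now try mid = 0.
Branch on cold: set cold = 1.
From the singleton clause (~fog), fog = 0.
From the singleton clause (sun), sun = 1.
Now (~sun) is unsatisfied and unit — conflict.
Backtrack on cold: now try cold = 0.
From the singleton clause (~gold), gold = 0.
From the singleton clause (~fog), fog = 0.
Now (fog) is unsatisfied and unit — conflict.
Both values of cold lead to a conflict.
Both values of mid lead to a conflict.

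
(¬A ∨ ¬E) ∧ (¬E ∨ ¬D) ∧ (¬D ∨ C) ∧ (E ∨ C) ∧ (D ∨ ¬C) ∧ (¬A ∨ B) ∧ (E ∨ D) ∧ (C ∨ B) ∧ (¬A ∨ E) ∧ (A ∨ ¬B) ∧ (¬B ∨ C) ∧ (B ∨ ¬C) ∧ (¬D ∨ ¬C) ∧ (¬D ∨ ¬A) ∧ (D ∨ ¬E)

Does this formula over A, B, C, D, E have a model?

No, unsatisfiable

Try A = False.
From the singleton clause (¬B), B = False.
From the singleton clause (C), C = True.
Now (¬C) is unsatisfied and unit — conflict.
That branch fails; take A = True instead.
From the singleton clause (¬E), E = False.
Now (E) is unsatisfied and unit — conflict.
Neither A = True nor A = False works.
No assignment satisfies every clause.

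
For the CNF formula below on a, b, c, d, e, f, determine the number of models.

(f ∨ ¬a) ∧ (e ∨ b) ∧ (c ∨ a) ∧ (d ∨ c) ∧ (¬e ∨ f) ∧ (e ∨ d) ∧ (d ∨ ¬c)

There are 2^6 = 64 truth assignments over (a, b, c, d, e, f).
Split on a. With a = True, the clauses containing a are satisfied and ¬a drops from the rest; 6 of the 2^5 = 32 assignments to the other variables satisfy what remains.
With a = False, by the same count on the reduced clause set, 4 assignments work.
Total: 6 + 4 = 10.

10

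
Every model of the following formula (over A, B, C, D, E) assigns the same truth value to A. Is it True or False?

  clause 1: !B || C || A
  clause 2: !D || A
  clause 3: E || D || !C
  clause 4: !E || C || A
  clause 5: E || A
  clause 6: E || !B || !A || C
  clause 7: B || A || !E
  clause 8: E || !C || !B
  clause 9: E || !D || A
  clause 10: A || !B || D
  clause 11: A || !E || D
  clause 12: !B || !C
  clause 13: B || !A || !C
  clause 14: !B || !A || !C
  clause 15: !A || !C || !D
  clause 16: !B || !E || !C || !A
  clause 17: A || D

True

Suppose A = false.
(!D) alone gives D = false.
Now (D) is unsatisfied and unit — conflict.
So every satisfying assignment has A = True.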